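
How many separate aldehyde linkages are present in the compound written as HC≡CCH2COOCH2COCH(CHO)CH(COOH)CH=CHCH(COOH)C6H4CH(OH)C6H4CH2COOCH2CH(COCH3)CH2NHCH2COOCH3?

C≡C triple bond → alkyne.
–C(=O)–O–C with C on the carbonyl side → ester.
–C(=O)– with carbon on both sides → ketone.
pendant –CHO: carbonyl C bonded to C and H → aldehyde.
pendant –COOH: carbonyl C bonded to C and –OH → carboxylic acid.
C=C double bond → alkene.
pendant –COOH: carbonyl C bonded to C and –OH → carboxylic acid.
para-disubstituted benzene ring → arene.
–OH on an sp³ carbon → alcohol (secondary).
para-disubstituted benzene ring → arene.
–C(=O)–O–C with C on the carbonyl side → ester.
pendant –COCH3: carbonyl C bonded to two carbons → ketone.
C–N–C with sp³ carbons and no adjacent C=O → amine (secondary).
–C(=O)OCH3: carbonyl C bonded to C and to –OCH3 → ester (not ketone + ether).
Aldehyde appears at: CH(CHO) → 1.

1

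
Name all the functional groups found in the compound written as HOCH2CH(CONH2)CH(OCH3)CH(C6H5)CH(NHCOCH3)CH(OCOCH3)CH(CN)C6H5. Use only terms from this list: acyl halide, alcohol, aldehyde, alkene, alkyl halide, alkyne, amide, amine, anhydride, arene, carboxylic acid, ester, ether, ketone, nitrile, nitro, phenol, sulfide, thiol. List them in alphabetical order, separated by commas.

HO– on an sp³ carbon → alcohol.
pendant –CONH2: carbonyl C bonded to C and N → amide.
pendant –OCH3: C–O–C with sp³ C, no adjacent C=O → ether.
pendant –C6H5: benzene ring → arene.
pendant –NHC(=O)CH3: N bonded to a carbonyl → amide (not amine).
pendant –OC(=O)CH3: an acyloxy group → ester.
pendant –C≡N: nitrile.
–C6H5 phenyl ring → arene.

alcohol, amide, arene, ester, ether, nitrile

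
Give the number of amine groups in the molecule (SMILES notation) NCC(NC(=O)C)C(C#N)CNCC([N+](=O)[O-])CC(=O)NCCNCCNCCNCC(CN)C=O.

6

–NH2 on an sp³ carbon with no adjacent C=O → amine.
pendant –NHC(=O)CH3: N bonded to a carbonyl → amide (not amine).
pendant –C≡N: nitrile.
C–N–C with sp³ carbons and no adjacent C=O → amine (secondary).
–NO2 on an sp³ carbon → nitro (the N=O is not a carbonyl).
–C(=O)–N– linkage → amide (the N is not an amine).
C–N–C with sp³ carbons and no adjacent C=O → amine (secondary).
C–N–C with sp³ carbons and no adjacent C=O → amine (secondary).
C–N–C with sp³ carbons and no adjacent C=O → amine (secondary).
pendant –CH2NH2: N on sp³ C, no adjacent C=O → amine.
terminal –CHO: carbonyl C bonded to H and C → aldehyde.
Amine appears at: H2NCH2, CH2NHCH2, CH2NHCH2, CH2NHCH2, CH2NHCH2, CH(CH2NH2) → 6.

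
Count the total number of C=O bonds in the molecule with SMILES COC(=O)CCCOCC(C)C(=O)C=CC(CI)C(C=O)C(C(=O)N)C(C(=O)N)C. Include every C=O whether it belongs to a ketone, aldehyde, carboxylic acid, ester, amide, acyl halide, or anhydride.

CH3OOC: ester, 1 C=O (running total 1).
CO: ketone, 1 C=O (running total 2).
CH(CHO): aldehyde, 1 C=O (running total 3).
CH(CONH2): amide, 1 C=O (running total 4).
CH(CONH2): amide, 1 C=O (running total 5).

5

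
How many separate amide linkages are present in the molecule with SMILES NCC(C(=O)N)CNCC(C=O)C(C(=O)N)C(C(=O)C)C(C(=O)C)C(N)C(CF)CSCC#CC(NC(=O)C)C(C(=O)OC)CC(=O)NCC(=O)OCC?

Taking each segment in turn:
  H2NCH2: –NH2 on an sp³ carbon with no adjacent C=O → amine.
  CH(CONH2): pendant –CONH2: carbonyl C bonded to C and N → amide.
  CH2NHCH2: C–N–C with sp³ carbons and no adjacent C=O → amine (secondary).
  CH(CHO): pendant –CHO: carbonyl C bonded to C and H → aldehyde.
  CH(CONH2): pendant –CONH2: carbonyl C bonded to C and N → amide.
  CH(COCH3): pendant –COCH3: carbonyl C bonded to two carbons → ketone.
  CH(COCH3): pendant –COCH3: carbonyl C bonded to two carbons → ketone.
  CH(NH2): –NH2 on an sp³ carbon with no adjacent C=O → amine.
  CH(CH2F): pendant –CH2X: halogen on sp³ carbon → alkyl halide.
  CH2SCH2: C–S–C linkage → sulfide (thioether).
  C≡C: C≡C triple bond → alkyne.
  CH(NHCOCH3): pendant –NHC(=O)CH3: N bonded to a carbonyl → amide (not amine).
  CH(COOCH3): pendant –COOCH3: carbonyl C bonded to C and –OCH3 → ester.
  CH2CONHCH2: –C(=O)–N– linkage → amide (the N is not an amine).
  COOCH2CH3: –C(=O)OCH2CH3: carbonyl C bonded to C and to –OEt → ester.
Amide appears at: CH(CONH2), CH(CONH2), CH(NHCOCH3), CH2CONHCH2 → 4.

4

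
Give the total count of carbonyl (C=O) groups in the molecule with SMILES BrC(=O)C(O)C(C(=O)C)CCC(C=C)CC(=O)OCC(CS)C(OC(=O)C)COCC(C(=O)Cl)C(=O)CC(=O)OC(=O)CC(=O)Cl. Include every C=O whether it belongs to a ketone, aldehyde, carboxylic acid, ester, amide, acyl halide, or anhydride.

9

BrCO: acyl halide, 1 C=O (running total 1).
CH(COCH3): ketone, 1 C=O (running total 2).
CH2COOCH2: ester, 1 C=O (running total 3).
CH(OCOCH3): ester, 1 C=O (running total 4).
CH(COCl): acyl halide, 1 C=O (running total 5).
CO: ketone, 1 C=O (running total 6).
CH2CO-O-COCH2: anhydride, 2 C=O (running total 8).
COCl: acyl halide, 1 C=O (running total 9).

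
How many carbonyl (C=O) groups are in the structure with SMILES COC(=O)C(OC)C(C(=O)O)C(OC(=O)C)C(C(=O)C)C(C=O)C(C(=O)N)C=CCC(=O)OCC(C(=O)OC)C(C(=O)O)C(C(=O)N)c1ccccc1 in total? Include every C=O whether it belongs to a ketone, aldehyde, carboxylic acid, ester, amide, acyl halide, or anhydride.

10

CH3OOC: ester, 1 C=O (running total 1).
CH(COOH): carboxylic acid, 1 C=O (running total 2).
CH(OCOCH3): ester, 1 C=O (running total 3).
CH(COCH3): ketone, 1 C=O (running total 4).
CH(CHO): aldehyde, 1 C=O (running total 5).
CH(CONH2): amide, 1 C=O (running total 6).
CH2COOCH2: ester, 1 C=O (running total 7).
CH(COOCH3): ester, 1 C=O (running total 8).
CH(COOH): carboxylic acid, 1 C=O (running total 9).
CH(CONH2): amide, 1 C=O (running total 10).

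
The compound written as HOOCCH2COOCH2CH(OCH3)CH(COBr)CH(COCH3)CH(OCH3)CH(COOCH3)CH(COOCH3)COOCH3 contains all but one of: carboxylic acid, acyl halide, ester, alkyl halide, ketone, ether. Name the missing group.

ketone: present (CH(COCH3) — pendant –COCH3: carbonyl C bonded to two carbons → ketone).
ester: present (CH2COOCH2 — –C(=O)–O–C with C on the carbonyl side → ester).
ether: present (CH(OCH3) — pendant –OCH3: C–O–C with sp³ C, no adjacent C=O → ether).
acyl halide: present (CH(COBr) — pendant –C(=O)X: carbonyl C bonded to C and halogen → acyl halide).
carboxylic acid: present (HOOC — –COOH: carbonyl C bonded to –OH and C → carboxylic acid (the –OH is not a separate alcohol)).
alkyl halide: absent. In CH(COBr), the halogen is on a carbonyl carbon, which makes it an acyl halide, not an alkyl halide.

alkyl halide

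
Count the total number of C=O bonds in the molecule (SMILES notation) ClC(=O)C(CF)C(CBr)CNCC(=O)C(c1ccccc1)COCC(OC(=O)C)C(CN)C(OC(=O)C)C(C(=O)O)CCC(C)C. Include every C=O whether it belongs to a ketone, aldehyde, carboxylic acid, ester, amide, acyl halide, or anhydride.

ClCO: acyl halide, 1 C=O (running total 1).
CO: ketone, 1 C=O (running total 2).
CH(OCOCH3): ester, 1 C=O (running total 3).
CH(OCOCH3): ester, 1 C=O (running total 4).
CH(COOH): carboxylic acid, 1 C=O (running total 5).

5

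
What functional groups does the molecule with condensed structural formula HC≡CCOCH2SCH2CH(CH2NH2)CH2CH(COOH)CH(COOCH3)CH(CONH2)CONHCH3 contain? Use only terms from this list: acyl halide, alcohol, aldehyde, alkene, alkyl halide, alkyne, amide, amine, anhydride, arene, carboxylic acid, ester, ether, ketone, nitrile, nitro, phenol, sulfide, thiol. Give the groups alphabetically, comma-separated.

Reading the structure from left to right:
  HC≡C: C≡C triple bond → alkyne.
  CO: –C(=O)– with carbon on both sides → ketone.
  CH2SCH2: C–S–C linkage → sulfide (thioether).
  CH(CH2NH2): pendant –CH2NH2: N on sp³ C, no adjacent C=O → amine.
  CH(COOH): pendant –COOH: carbonyl C bonded to C and –OH → carboxylic acid.
  CH(COOCH3): pendant –COOCH3: carbonyl C bonded to C and –OCH3 → ester.
  CH(CONH2): pendant –CONH2: carbonyl C bonded to C and N → amide.
  CONHCH3: –C(=O)NHCH3: carbonyl C bonded to C and to N → amide (the N is not an amine).

alkyne, amide, amine, carboxylic acid, ester, ketone, sulfide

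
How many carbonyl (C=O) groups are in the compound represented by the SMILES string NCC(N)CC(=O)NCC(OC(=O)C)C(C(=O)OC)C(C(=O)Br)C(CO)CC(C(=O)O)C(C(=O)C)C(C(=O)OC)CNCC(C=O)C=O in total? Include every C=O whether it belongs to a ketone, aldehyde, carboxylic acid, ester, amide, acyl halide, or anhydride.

9

CH2CONHCH2: amide, 1 C=O (running total 1).
CH(OCOCH3): ester, 1 C=O (running total 2).
CH(COOCH3): ester, 1 C=O (running total 3).
CH(COBr): acyl halide, 1 C=O (running total 4).
CH(COOH): carboxylic acid, 1 C=O (running total 5).
CH(COCH3): ketone, 1 C=O (running total 6).
CH(COOCH3): ester, 1 C=O (running total 7).
CH(CHO): aldehyde, 1 C=O (running total 8).
CHO: aldehyde, 1 C=O (running total 9).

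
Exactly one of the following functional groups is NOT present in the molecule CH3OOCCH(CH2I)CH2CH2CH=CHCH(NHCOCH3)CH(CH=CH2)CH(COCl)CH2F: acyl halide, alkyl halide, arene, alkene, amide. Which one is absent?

alkene: present (CH=CH — C=C double bond → alkene).
acyl halide: present (CH(COCl) — pendant –C(=O)X: carbonyl C bonded to C and halogen → acyl halide).
alkyl halide: present (CH(CH2I) — pendant –CH2X: halogen on sp³ carbon → alkyl halide).
amide: present (CH(NHCOCH3) — pendant –NHC(=O)CH3: N bonded to a carbonyl → amide (not amine)).
arene: no segment matches this pattern.

arene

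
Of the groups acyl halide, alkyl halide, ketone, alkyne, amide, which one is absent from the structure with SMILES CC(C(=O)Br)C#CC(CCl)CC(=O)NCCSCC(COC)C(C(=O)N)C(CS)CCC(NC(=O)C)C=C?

ketone

alkyl halide: present (CH(CH2Cl) — pendant –CH2X: halogen on sp³ carbon → alkyl halide).
amide: present (CH2CONHCH2 — –C(=O)–N– linkage → amide (the N is not an amine)).
alkyne: present (C≡C — C≡C triple bond → alkyne).
acyl halide: present (CH(COBr) — pendant –C(=O)X: carbonyl C bonded to C and halogen → acyl halide).
ketone: absent. In each of CH2CONHCH2, CH(CONH2) and CH(NHCOCH3), the C=O is bonded to nitrogen, which defines an amide, not a ketone. In CH(COBr), the C=O is bonded to a halogen, which defines an acyl halide, not a ketone.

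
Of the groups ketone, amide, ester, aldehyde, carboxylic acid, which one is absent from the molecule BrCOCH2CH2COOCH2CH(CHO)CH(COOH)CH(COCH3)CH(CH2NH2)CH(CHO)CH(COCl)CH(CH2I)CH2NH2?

amide

aldehyde: present (CH(CHO) — pendant –CHO: carbonyl C bonded to C and H → aldehyde).
carboxylic acid: present (CH(COOH) — pendant –COOH: carbonyl C bonded to C and –OH → carboxylic acid).
ester: present (CH2COOCH2 — –C(=O)–O–C with C on the carbonyl side → ester).
ketone: present (CH(COCH3) — pendant –COCH3: carbonyl C bonded to two carbons → ketone).
amide: no segment matches this pattern.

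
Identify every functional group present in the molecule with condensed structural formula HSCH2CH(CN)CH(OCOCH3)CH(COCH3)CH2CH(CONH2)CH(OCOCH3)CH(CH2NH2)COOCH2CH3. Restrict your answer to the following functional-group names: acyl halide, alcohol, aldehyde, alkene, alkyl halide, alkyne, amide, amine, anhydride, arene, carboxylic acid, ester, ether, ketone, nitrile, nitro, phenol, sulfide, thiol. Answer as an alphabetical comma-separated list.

Working along the chain:
  HSCH2: –SH on an sp³ carbon → thiol.
  CH(CN): pendant –C≡N: nitrile.
  CH(OCOCH3): pendant –OC(=O)CH3: an acyloxy group → ester.
  CH(COCH3): pendant –COCH3: carbonyl C bonded to two carbons → ketone.
  CH(CONH2): pendant –CONH2: carbonyl C bonded to C and N → amide.
  CH(OCOCH3): pendant –OC(=O)CH3: an acyloxy group → ester.
  CH(CH2NH2): pendant –CH2NH2: N on sp³ C, no adjacent C=O → amine.
  COOCH2CH3: –C(=O)OCH2CH3: carbonyl C bonded to C and to –OEt → ester.

amide, amine, ester, ketone, nitrile, thiol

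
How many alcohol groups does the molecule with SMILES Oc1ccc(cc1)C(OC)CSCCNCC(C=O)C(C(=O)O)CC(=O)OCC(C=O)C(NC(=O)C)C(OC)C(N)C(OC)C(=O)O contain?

Working along the chain:
  HOC6H4: –OH attached directly to an aromatic ring → phenol (not alcohol); the ring itself is an arene.
  CH(OCH3): pendant –OCH3: C–O–C with sp³ C, no adjacent C=O → ether.
  CH2SCH2: C–S–C linkage → sulfide (thioether).
  CH2NHCH2: C–N–C with sp³ carbons and no adjacent C=O → amine (secondary).
  CH(CHO): pendant –CHO: carbonyl C bonded to C and H → aldehyde.
  CH(COOH): pendant –COOH: carbonyl C bonded to C and –OH → carboxylic acid.
  CH2COOCH2: –C(=O)–O–C with C on the carbonyl side → ester.
  CH(CHO): pendant –CHO: carbonyl C bonded to C and H → aldehyde.
  CH(NHCOCH3): pendant –NHC(=O)CH3: N bonded to a carbonyl → amide (not amine).
  CH(OCH3): pendant –OCH3: C–O–C with sp³ C, no adjacent C=O → ether.
  CH(NH2): –NH2 on an sp³ carbon with no adjacent C=O → amine.
  CH(OCH3): pendant –OCH3: C–O–C with sp³ C, no adjacent C=O → ether.
  COOH: –COOH: carbonyl C bonded to –OH and C → carboxylic acid (the –OH is not a separate alcohol).
No segment is a alcohol: HOC6H4 is arene/phenol, not alcohol; CH(OCH3) is ether, not alcohol; CH(CHO) is aldehyde, not alcohol. → 0.

0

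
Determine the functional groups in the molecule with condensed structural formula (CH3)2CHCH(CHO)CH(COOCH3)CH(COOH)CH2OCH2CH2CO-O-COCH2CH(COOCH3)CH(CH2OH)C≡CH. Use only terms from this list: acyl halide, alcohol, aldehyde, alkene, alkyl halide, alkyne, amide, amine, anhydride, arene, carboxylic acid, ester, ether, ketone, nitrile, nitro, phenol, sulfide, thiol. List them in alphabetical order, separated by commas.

alcohol, aldehyde, alkyne, anhydride, carboxylic acid, ester, ether

pendant –CHO: carbonyl C bonded to C and H → aldehyde.
pendant –COOCH3: carbonyl C bonded to C and –OCH3 → ester.
pendant –COOH: carbonyl C bonded to C and –OH → carboxylic acid.
C–O–C with sp³ carbons on both sides and no adjacent C=O → ether.
two acyl groups sharing one oxygen, –C(=O)–O–C(=O)– → anhydride.
pendant –COOCH3: carbonyl C bonded to C and –OCH3 → ester.
pendant –CH2OH on an sp³ backbone C → alcohol.
C≡C triple bond → alkyne.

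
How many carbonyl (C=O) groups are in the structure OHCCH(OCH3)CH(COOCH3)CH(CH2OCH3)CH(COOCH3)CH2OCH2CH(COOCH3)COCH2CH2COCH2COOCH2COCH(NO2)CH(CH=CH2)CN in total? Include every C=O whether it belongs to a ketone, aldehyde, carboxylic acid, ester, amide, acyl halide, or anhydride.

OHC: aldehyde, 1 C=O (running total 1).
CH(COOCH3): ester, 1 C=O (running total 2).
CH(COOCH3): ester, 1 C=O (running total 3).
CH(COOCH3): ester, 1 C=O (running total 4).
CO: ketone, 1 C=O (running total 5).
CO: ketone, 1 C=O (running total 6).
CH2COOCH2: ester, 1 C=O (running total 7).
CO: ketone, 1 C=O (running total 8).

8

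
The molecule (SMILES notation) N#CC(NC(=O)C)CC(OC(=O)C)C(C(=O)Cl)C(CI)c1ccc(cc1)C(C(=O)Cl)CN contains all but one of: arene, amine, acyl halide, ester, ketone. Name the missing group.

arene: present (C6H4 — para-disubstituted benzene ring → arene).
ester: present (CH(OCOCH3) — pendant –OC(=O)CH3: an acyloxy group → ester).
acyl halide: present (CH(COCl) — pendant –C(=O)X: carbonyl C bonded to C and halogen → acyl halide).
amine: present (CH2NH2 — –NH2 on an sp³ carbon with no adjacent C=O → amine).
ketone: absent. In CH(OCOCH3), the C=O is bonded to an –O–C group, which defines an ester, not a ketone. In CH(NHCOCH3), the C=O is bonded to nitrogen, which defines an amide, not a ketone. In CH(COCl), the C=O is bonded to a halogen, which defines an acyl halide, not a ketone.

ketone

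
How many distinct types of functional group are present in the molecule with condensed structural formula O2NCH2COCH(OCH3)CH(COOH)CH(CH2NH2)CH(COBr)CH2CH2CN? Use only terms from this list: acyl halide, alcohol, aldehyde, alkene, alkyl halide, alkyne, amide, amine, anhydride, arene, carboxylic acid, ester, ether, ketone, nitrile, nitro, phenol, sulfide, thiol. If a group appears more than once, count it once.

Working along the chain:
  O2NCH2: –NO2 on carbon → nitro group.
  CO: –C(=O)– with carbon on both sides → ketone.
  CH(OCH3): pendant –OCH3: C–O–C with sp³ C, no adjacent C=O → ether.
  CH(COOH): pendant –COOH: carbonyl C bonded to C and –OH → carboxylic acid.
  CH(CH2NH2): pendant –CH2NH2: N on sp³ C, no adjacent C=O → amine.
  CH(COBr): pendant –C(=O)X: carbonyl C bonded to C and halogen → acyl halide.
  CN: –C≡N: carbon triple-bonded to nitrogen → nitrile.
Distinct types present: acyl halide, amine, carboxylic acid, ether, ketone, nitrile, nitro.

7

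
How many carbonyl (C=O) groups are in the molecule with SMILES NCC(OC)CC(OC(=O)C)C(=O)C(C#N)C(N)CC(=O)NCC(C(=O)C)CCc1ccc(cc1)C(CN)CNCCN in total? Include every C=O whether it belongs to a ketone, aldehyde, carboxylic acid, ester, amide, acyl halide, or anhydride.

CH(OCOCH3): ester, 1 C=O (running total 1).
CO: ketone, 1 C=O (running total 2).
CH2CONHCH2: amide, 1 C=O (running total 3).
CH(COCH3): ketone, 1 C=O (running total 4).

4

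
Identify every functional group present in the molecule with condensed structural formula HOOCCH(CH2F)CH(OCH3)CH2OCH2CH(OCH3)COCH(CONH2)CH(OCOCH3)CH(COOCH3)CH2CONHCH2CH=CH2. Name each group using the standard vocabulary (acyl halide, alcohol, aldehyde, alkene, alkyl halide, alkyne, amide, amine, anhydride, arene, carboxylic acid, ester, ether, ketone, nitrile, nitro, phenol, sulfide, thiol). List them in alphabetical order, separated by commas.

alkene, alkyl halide, amide, carboxylic acid, ester, ether, ketone

–COOH: carbonyl C bonded to –OH and C → carboxylic acid (the –OH is not a separate alcohol).
pendant –CH2X: halogen on sp³ carbon → alkyl halide.
pendant –OCH3: C–O–C with sp³ C, no adjacent C=O → ether.
C–O–C with sp³ carbons on both sides and no adjacent C=O → ether.
pendant –OCH3: C–O–C with sp³ C, no adjacent C=O → ether.
–C(=O)– with carbon on both sides → ketone.
pendant –CONH2: carbonyl C bonded to C and N → amide.
pendant –OC(=O)CH3: an acyloxy group → ester.
pendant –COOCH3: carbonyl C bonded to C and –OCH3 → ester.
–C(=O)–N– linkage → amide (the N is not an amine).
C=C double bond → alkene.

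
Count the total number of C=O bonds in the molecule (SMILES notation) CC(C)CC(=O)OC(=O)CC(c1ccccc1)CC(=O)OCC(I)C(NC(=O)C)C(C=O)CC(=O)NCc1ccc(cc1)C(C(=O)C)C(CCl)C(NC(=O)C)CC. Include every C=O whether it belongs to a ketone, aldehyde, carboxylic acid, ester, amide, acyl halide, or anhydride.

CH2CO-O-COCH2: anhydride, 2 C=O (running total 2).
CH2COOCH2: ester, 1 C=O (running total 3).
CH(NHCOCH3): amide, 1 C=O (running total 4).
CH(CHO): aldehyde, 1 C=O (running total 5).
CH2CONHCH2: amide, 1 C=O (running total 6).
CH(COCH3): ketone, 1 C=O (running total 7).
CH(NHCOCH3): amide, 1 C=O (running total 8).

8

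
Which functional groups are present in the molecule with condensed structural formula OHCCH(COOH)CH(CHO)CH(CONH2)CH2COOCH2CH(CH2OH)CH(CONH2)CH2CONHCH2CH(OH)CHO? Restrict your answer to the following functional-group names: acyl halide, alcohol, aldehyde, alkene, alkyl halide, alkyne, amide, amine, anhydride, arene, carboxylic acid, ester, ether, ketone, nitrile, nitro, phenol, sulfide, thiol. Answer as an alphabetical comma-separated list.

alcohol, aldehyde, amide, carboxylic acid, ester

terminal –CHO: carbonyl C bonded to H and C → aldehyde.
pendant –COOH: carbonyl C bonded to C and –OH → carboxylic acid.
pendant –CHO: carbonyl C bonded to C and H → aldehyde.
pendant –CONH2: carbonyl C bonded to C and N → amide.
–C(=O)–O–C with C on the carbonyl side → ester.
pendant –CH2OH on an sp³ backbone C → alcohol.
pendant –CONH2: carbonyl C bonded to C and N → amide.
–C(=O)–N– linkage → amide (the N is not an amine).
–OH on an sp³ carbon → alcohol (secondary).
terminal –CHO: carbonyl C bonded to H and C → aldehyde.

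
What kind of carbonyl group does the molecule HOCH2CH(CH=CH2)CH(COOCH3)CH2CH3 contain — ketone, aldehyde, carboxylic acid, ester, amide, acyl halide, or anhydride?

ester

The carbonyl is in the CH(COOCH3) segment: pendant –COOCH3: carbonyl C bonded to C and –OCH3 → ester.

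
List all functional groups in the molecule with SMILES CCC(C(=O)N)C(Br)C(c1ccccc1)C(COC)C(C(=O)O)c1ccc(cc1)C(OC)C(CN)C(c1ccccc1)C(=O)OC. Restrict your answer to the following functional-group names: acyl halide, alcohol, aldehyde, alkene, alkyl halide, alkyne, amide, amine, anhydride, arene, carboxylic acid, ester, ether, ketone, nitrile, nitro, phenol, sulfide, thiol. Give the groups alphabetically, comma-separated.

pendant –CONH2: carbonyl C bonded to C and N → amide.
halogen on an sp³ carbon → alkyl halide.
pendant –C6H5: benzene ring → arene.
pendant –CH2OCH3: C–O–C linkage → ether.
pendant –COOH: carbonyl C bonded to C and –OH → carboxylic acid.
para-disubstituted benzene ring → arene.
pendant –OCH3: C–O–C with sp³ C, no adjacent C=O → ether.
pendant –CH2NH2: N on sp³ C, no adjacent C=O → amine.
pendant –C6H5: benzene ring → arene.
–C(=O)OCH3: carbonyl C bonded to C and to –OCH3 → ester (not ketone + ether).

alkyl halide, amide, amine, arene, carboxylic acid, ester, ether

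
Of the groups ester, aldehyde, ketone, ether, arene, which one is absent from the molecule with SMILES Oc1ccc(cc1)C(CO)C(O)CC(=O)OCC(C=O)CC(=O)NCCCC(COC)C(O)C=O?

ketone

ester: present (CH2COOCH2 — –C(=O)–O–C with C on the carbonyl side → ester).
arene: present (HOC6H4 — –OH attached directly to an aromatic ring → phenol (not alcohol); the ring itself is an arene).
aldehyde: present (CH(CHO) — pendant –CHO: carbonyl C bonded to C and H → aldehyde).
ether: present (CH(CH2OCH3) — pendant –CH2OCH3: C–O–C linkage → ether).
ketone: absent. In CH2COOCH2, the C=O is bonded to an –O–C group, which defines an ester, not a ketone. In CH2CONHCH2, the C=O is bonded to nitrogen, which defines an amide, not a ketone. In each of CH(CHO) and CHO, the carbonyl carbon carries an H, so it is an aldehyde, not a ketone.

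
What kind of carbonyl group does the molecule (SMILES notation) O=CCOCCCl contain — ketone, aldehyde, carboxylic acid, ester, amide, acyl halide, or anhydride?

The carbonyl is in the OHC segment: terminal –CHO: carbonyl C bonded to H and C → aldehyde.

aldehyde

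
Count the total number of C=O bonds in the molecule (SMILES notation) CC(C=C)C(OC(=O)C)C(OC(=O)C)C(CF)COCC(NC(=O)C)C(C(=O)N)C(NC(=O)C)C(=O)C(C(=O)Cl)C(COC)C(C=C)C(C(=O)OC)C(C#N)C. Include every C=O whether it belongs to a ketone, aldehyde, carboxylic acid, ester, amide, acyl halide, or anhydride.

8

CH(OCOCH3): ester, 1 C=O (running total 1).
CH(OCOCH3): ester, 1 C=O (running total 2).
CH(NHCOCH3): amide, 1 C=O (running total 3).
CH(CONH2): amide, 1 C=O (running total 4).
CH(NHCOCH3): amide, 1 C=O (running total 5).
CO: ketone, 1 C=O (running total 6).
CH(COCl): acyl halide, 1 C=O (running total 7).
CH(COOCH3): ester, 1 C=O (running total 8).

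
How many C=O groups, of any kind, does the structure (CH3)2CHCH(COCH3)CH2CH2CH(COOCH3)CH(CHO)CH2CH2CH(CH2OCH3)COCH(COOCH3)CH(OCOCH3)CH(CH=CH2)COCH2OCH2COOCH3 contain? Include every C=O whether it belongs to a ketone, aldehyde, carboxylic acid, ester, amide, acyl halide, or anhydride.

8

CH(COCH3): ketone, 1 C=O (running total 1).
CH(COOCH3): ester, 1 C=O (running total 2).
CH(CHO): aldehyde, 1 C=O (running total 3).
CO: ketone, 1 C=O (running total 4).
CH(COOCH3): ester, 1 C=O (running total 5).
CH(OCOCH3): ester, 1 C=O (running total 6).
CO: ketone, 1 C=O (running total 7).
COOCH3: ester, 1 C=O (running total 8).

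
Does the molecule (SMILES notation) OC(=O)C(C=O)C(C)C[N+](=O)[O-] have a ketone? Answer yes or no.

no

Working along the chain:
  HOOC: –COOH: carbonyl C bonded to –OH and C → carboxylic acid (the –OH is not a separate alcohol).
  CH(CHO): pendant –CHO: carbonyl C bonded to C and H → aldehyde.
  CH2NO2: –NO2 on carbon → nitro group.
In HOOC, the C=O bears an –OH, making it a carboxylic acid rather than a ketone. In CH(CHO), the carbonyl carbon carries an H, so it is an aldehyde, not a ketone.
The groups actually present are: aldehyde, carboxylic acid, nitro.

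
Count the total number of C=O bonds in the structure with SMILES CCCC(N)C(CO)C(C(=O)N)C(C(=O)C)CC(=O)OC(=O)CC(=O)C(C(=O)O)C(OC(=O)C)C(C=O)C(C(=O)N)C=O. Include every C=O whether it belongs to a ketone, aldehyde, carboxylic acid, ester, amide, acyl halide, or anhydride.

10

CH(CONH2): amide, 1 C=O (running total 1).
CH(COCH3): ketone, 1 C=O (running total 2).
CH2CO-O-COCH2: anhydride, 2 C=O (running total 4).
CO: ketone, 1 C=O (running total 5).
CH(COOH): carboxylic acid, 1 C=O (running total 6).
CH(OCOCH3): ester, 1 C=O (running total 7).
CH(CHO): aldehyde, 1 C=O (running total 8).
CH(CONH2): amide, 1 C=O (running total 9).
CHO: aldehyde, 1 C=O (running total 10).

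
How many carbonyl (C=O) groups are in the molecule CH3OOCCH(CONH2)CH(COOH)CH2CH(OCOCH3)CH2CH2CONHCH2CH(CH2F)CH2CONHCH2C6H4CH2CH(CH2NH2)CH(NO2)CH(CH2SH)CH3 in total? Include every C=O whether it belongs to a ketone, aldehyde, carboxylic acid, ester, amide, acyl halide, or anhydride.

6

CH3OOC: ester, 1 C=O (running total 1).
CH(CONH2): amide, 1 C=O (running total 2).
CH(COOH): carboxylic acid, 1 C=O (running total 3).
CH(OCOCH3): ester, 1 C=O (running total 4).
CH2CONHCH2: amide, 1 C=O (running total 5).
CH2CONHCH2: amide, 1 C=O (running total 6).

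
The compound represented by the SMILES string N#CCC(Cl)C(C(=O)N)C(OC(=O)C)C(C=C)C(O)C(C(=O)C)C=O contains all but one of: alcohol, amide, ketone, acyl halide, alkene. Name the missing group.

alcohol: present (CH(OH) — –OH on an sp³ carbon → alcohol (secondary)).
amide: present (CH(CONH2) — pendant –CONH2: carbonyl C bonded to C and N → amide).
ketone: present (CH(COCH3) — pendant –COCH3: carbonyl C bonded to two carbons → ketone).
alkene: present (CH(CH=CH2) — pendant –CH=CH2: C=C double bond → alkene).
acyl halide: no segment matches this pattern.

acyl halide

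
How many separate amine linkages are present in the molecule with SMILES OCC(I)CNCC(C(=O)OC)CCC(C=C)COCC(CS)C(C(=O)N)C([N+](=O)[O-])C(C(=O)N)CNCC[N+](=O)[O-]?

2

Taking each segment in turn:
  HOCH2: HO– on an sp³ carbon → alcohol.
  CH(I): halogen on an sp³ carbon → alkyl halide.
  CH2NHCH2: C–N–C with sp³ carbons and no adjacent C=O → amine (secondary).
  CH(COOCH3): pendant –COOCH3: carbonyl C bonded to C and –OCH3 → ester.
  CH(CH=CH2): pendant –CH=CH2: C=C double bond → alkene.
  CH2OCH2: C–O–C with sp³ carbons on both sides and no adjacent C=O → ether.
  CH(CH2SH): pendant –CH2SH → thiol.
  CH(CONH2): pendant –CONH2: carbonyl C bonded to C and N → amide.
  CH(NO2): –NO2 on an sp³ carbon → nitro (the N=O is not a carbonyl).
  CH(CONH2): pendant –CONH2: carbonyl C bonded to C and N → amide.
  CH2NHCH2: C–N–C with sp³ carbons and no adjacent C=O → amine (secondary).
  CH2NO2: –NO2 on carbon → nitro group.
Amine appears at: CH2NHCH2, CH2NHCH2 → 2.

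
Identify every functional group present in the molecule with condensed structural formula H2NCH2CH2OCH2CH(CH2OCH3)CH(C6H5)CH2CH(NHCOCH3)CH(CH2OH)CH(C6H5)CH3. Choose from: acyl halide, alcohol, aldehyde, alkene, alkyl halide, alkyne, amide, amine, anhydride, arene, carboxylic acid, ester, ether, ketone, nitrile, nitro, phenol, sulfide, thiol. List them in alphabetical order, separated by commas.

alcohol, amide, amine, arene, ether

Taking each segment in turn:
  H2NCH2: –NH2 on an sp³ carbon with no adjacent C=O → amine.
  CH2OCH2: C–O–C with sp³ carbons on both sides and no adjacent C=O → ether.
  CH(CH2OCH3): pendant –CH2OCH3: C–O–C linkage → ether.
  CH(C6H5): pendant –C6H5: benzene ring → arene.
  CH(NHCOCH3): pendant –NHC(=O)CH3: N bonded to a carbonyl → amide (not amine).
  CH(CH2OH): pendant –CH2OH on an sp³ backbone C → alcohol.
  CH(C6H5): pendant –C6H5: benzene ring → arene.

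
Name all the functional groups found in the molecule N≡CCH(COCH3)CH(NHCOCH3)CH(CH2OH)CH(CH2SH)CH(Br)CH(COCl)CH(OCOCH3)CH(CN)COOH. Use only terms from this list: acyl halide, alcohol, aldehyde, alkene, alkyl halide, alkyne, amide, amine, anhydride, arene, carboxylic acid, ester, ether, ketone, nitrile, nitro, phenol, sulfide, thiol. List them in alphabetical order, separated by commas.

Taking each segment in turn:
  N≡C: N≡C–: carbon triple-bonded to nitrogen → nitrile.
  CH(COCH3): pendant –COCH3: carbonyl C bonded to two carbons → ketone.
  CH(NHCOCH3): pendant –NHC(=O)CH3: N bonded to a carbonyl → amide (not amine).
  CH(CH2OH): pendant –CH2OH on an sp³ backbone C → alcohol.
  CH(CH2SH): pendant –CH2SH → thiol.
  CH(Br): halogen on an sp³ carbon → alkyl halide.
  CH(COCl): pendant –C(=O)X: carbonyl C bonded to C and halogen → acyl halide.
  CH(OCOCH3): pendant –OC(=O)CH3: an acyloxy group → ester.
  CH(CN): pendant –C≡N: nitrile.
  COOH: –COOH: carbonyl C bonded to –OH and C → carboxylic acid (the –OH is not a separate alcohol).

acyl halide, alcohol, alkyl halide, amide, carboxylic acid, ester, ketone, nitrile, thiol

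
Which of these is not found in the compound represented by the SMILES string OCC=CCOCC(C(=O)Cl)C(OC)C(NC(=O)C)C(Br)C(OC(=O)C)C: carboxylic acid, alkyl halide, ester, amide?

alkyl halide: present (CH(Br) — halogen on an sp³ carbon → alkyl halide).
ester: present (CH(OCOCH3) — pendant –OC(=O)CH3: an acyloxy group → ester).
amide: present (CH(NHCOCH3) — pendant –NHC(=O)CH3: N bonded to a carbonyl → amide (not amine)).
carboxylic acid: absent. In CH(OCOCH3), the acyl oxygen is bonded to carbon (–O–C), not to H, so this is an ester. In CH(NHCOCH3), the carbonyl is bonded to nitrogen, not to –OH; that is an amide.

carboxylic acid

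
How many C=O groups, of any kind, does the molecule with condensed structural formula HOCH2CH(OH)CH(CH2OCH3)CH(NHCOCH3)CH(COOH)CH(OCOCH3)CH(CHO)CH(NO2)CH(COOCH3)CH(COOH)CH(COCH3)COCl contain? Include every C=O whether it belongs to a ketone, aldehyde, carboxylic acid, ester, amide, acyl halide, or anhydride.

8

CH(NHCOCH3): amide, 1 C=O (running total 1).
CH(COOH): carboxylic acid, 1 C=O (running total 2).
CH(OCOCH3): ester, 1 C=O (running total 3).
CH(CHO): aldehyde, 1 C=O (running total 4).
CH(COOCH3): ester, 1 C=O (running total 5).
CH(COOH): carboxylic acid, 1 C=O (running total 6).
CH(COCH3): ketone, 1 C=O (running total 7).
COCl: acyl halide, 1 C=O (running total 8).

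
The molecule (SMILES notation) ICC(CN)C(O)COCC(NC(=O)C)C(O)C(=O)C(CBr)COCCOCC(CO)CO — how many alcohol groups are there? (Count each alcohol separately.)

4

halogen on an sp³ carbon → alkyl halide.
pendant –CH2NH2: N on sp³ C, no adjacent C=O → amine.
–OH on an sp³ carbon → alcohol (secondary).
C–O–C with sp³ carbons on both sides and no adjacent C=O → ether.
pendant –NHC(=O)CH3: N bonded to a carbonyl → amide (not amine).
–OH on an sp³ carbon → alcohol (secondary).
–C(=O)– with carbon on both sides → ketone.
pendant –CH2X: halogen on sp³ carbon → alkyl halide.
C–O–C with sp³ carbons on both sides and no adjacent C=O → ether.
C–O–C with sp³ carbons on both sides and no adjacent C=O → ether.
pendant –CH2OH on an sp³ backbone C → alcohol.
–OH on an sp³ carbon → alcohol.
Alcohol appears at: CH(OH), CH(OH), CH(CH2OH), CH2OH → 4.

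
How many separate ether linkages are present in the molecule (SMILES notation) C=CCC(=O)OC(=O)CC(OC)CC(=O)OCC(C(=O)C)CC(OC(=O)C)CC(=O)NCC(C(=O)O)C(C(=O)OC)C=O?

Working along the chain:
  CH2=CH: C=C double bond → alkene.
  CH2CO-O-COCH2: two acyl groups sharing one oxygen, –C(=O)–O–C(=O)– → anhydride.
  CH(OCH3): pendant –OCH3: C–O–C with sp³ C, no adjacent C=O → ether.
  CH2COOCH2: –C(=O)–O–C with C on the carbonyl side → ester.
  CH(COCH3): pendant –COCH3: carbonyl C bonded to two carbons → ketone.
  CH(OCOCH3): pendant –OC(=O)CH3: an acyloxy group → ester.
  CH2CONHCH2: –C(=O)–N– linkage → amide (the N is not an amine).
  CH(COOH): pendant –COOH: carbonyl C bonded to C and –OH → carboxylic acid.
  CH(COOCH3): pendant –COOCH3: carbonyl C bonded to C and –OCH3 → ester.
  CHO: terminal –CHO: carbonyl C bonded to H and C → aldehyde.
Ether appears at: CH(OCH3) → 1.

1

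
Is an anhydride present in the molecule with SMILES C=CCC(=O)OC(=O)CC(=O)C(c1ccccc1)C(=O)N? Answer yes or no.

yes

Working along the chain:
  CH2=CH: C=C double bond → alkene.
  CH2CO-O-COCH2: two acyl groups sharing one oxygen, –C(=O)–O–C(=O)– → anhydride.
  CO: –C(=O)– with carbon on both sides → ketone.
  CH(C6H5): pendant –C6H5: benzene ring → arene.
  CONH2: –C(=O)NH2: carbonyl C bonded to C and to N → amide (the N is not a separate amine).
The CH2CO-O-COCH2 segment supplies the anhydride: two acyl groups sharing one oxygen, –C(=O)–O–C(=O)– → anhydride.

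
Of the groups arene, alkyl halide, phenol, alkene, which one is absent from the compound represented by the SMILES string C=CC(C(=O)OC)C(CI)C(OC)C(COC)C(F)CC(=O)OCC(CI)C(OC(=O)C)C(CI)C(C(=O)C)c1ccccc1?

arene: present (C6H5 — –C6H5 phenyl ring → arene).
alkyl halide: present (CH(CH2I) — pendant –CH2X: halogen on sp³ carbon → alkyl halide).
alkene: present (CH2=CH — C=C double bond → alkene).
phenol: no segment matches this pattern.

phenol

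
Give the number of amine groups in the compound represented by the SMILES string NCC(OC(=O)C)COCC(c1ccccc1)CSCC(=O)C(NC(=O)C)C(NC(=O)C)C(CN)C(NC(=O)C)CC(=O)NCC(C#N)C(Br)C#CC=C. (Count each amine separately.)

–NH2 on an sp³ carbon with no adjacent C=O → amine.
pendant –OC(=O)CH3: an acyloxy group → ester.
C–O–C with sp³ carbons on both sides and no adjacent C=O → ether.
pendant –C6H5: benzene ring → arene.
C–S–C linkage → sulfide (thioether).
–C(=O)– with carbon on both sides → ketone.
pendant –NHC(=O)CH3: N bonded to a carbonyl → amide (not amine).
pendant –NHC(=O)CH3: N bonded to a carbonyl → amide (not amine).
pendant –CH2NH2: N on sp³ C, no adjacent C=O → amine.
pendant –NHC(=O)CH3: N bonded to a carbonyl → amide (not amine).
–C(=O)–N– linkage → amide (the N is not an amine).
pendant –C≡N: nitrile.
halogen on an sp³ carbon → alkyl halide.
C≡C triple bond → alkyne.
C=C double bond → alkene.
Amine appears at: H2NCH2, CH(CH2NH2) → 2.

2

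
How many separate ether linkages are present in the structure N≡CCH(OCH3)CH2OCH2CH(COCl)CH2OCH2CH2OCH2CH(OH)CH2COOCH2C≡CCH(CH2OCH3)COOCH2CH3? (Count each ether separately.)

Reading the structure from left to right:
  N≡C: N≡C–: carbon triple-bonded to nitrogen → nitrile.
  CH(OCH3): pendant –OCH3: C–O–C with sp³ C, no adjacent C=O → ether.
  CH2OCH2: C–O–C with sp³ carbons on both sides and no adjacent C=O → ether.
  CH(COCl): pendant –C(=O)X: carbonyl C bonded to C and halogen → acyl halide.
  CH2OCH2: C–O–C with sp³ carbons on both sides and no adjacent C=O → ether.
  CH2OCH2: C–O–C with sp³ carbons on both sides and no adjacent C=O → ether.
  CH(OH): –OH on an sp³ carbon → alcohol (secondary).
  CH2COOCH2: –C(=O)–O–C with C on the carbonyl side → ester.
  C≡C: C≡C triple bond → alkyne.
  CH(CH2OCH3): pendant –CH2OCH3: C–O–C linkage → ether.
  COOCH2CH3: –C(=O)OCH2CH3: carbonyl C bonded to C and to –OEt → ester.
Ether appears at: CH(OCH3), CH2OCH2, CH2OCH2, CH2OCH2, CH(CH2OCH3) → 5.

5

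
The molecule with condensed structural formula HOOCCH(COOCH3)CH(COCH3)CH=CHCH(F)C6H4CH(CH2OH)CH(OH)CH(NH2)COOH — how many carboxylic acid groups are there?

2

–COOH: carbonyl C bonded to –OH and C → carboxylic acid (the –OH is not a separate alcohol).
pendant –COOCH3: carbonyl C bonded to C and –OCH3 → ester.
pendant –COCH3: carbonyl C bonded to two carbons → ketone.
C=C double bond → alkene.
halogen on an sp³ carbon → alkyl halide.
para-disubstituted benzene ring → arene.
pendant –CH2OH on an sp³ backbone C → alcohol.
–OH on an sp³ carbon → alcohol (secondary).
–NH2 on an sp³ carbon with no adjacent C=O → amine.
–COOH: carbonyl C bonded to –OH and C → carboxylic acid (the –OH is not a separate alcohol).
Carboxylic acid appears at: HOOC, COOH → 2.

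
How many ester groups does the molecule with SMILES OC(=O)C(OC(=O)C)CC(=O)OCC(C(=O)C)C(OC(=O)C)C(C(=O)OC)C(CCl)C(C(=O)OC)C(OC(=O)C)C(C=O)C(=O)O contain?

6

Taking each segment in turn:
  HOOC: –COOH: carbonyl C bonded to –OH and C → carboxylic acid (the –OH is not a separate alcohol).
  CH(OCOCH3): pendant –OC(=O)CH3: an acyloxy group → ester.
  CH2COOCH2: –C(=O)–O–C with C on the carbonyl side → ester.
  CH(COCH3): pendant –COCH3: carbonyl C bonded to two carbons → ketone.
  CH(OCOCH3): pendant –OC(=O)CH3: an acyloxy group → ester.
  CH(COOCH3): pendant –COOCH3: carbonyl C bonded to C and –OCH3 → ester.
  CH(CH2Cl): pendant –CH2X: halogen on sp³ carbon → alkyl halide.
  CH(COOCH3): pendant –COOCH3: carbonyl C bonded to C and –OCH3 → ester.
  CH(OCOCH3): pendant –OC(=O)CH3: an acyloxy group → ester.
  CH(CHO): pendant –CHO: carbonyl C bonded to C and H → aldehyde.
  COOH: –COOH: carbonyl C bonded to –OH and C → carboxylic acid (the –OH is not a separate alcohol).
Ester appears at: CH(OCOCH3), CH2COOCH2, CH(OCOCH3), CH(COOCH3), CH(COOCH3), CH(OCOCH3) → 6.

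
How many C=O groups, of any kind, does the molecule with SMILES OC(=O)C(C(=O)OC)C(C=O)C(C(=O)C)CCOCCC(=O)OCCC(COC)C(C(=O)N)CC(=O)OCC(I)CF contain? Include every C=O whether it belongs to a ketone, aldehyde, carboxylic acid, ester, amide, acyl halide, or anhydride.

7

HOOC: carboxylic acid, 1 C=O (running total 1).
CH(COOCH3): ester, 1 C=O (running total 2).
CH(CHO): aldehyde, 1 C=O (running total 3).
CH(COCH3): ketone, 1 C=O (running total 4).
CH2COOCH2: ester, 1 C=O (running total 5).
CH(CONH2): amide, 1 C=O (running total 6).
CH2COOCH2: ester, 1 C=O (running total 7).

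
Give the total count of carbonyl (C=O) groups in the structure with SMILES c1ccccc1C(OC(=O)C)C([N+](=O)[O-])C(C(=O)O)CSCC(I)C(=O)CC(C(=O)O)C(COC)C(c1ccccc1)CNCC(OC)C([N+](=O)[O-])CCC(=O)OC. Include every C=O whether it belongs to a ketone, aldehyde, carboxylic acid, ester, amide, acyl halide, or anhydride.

5

CH(OCOCH3): ester, 1 C=O (running total 1).
CH(COOH): carboxylic acid, 1 C=O (running total 2).
CO: ketone, 1 C=O (running total 3).
CH(COOH): carboxylic acid, 1 C=O (running total 4).
COOCH3: ester, 1 C=O (running total 5).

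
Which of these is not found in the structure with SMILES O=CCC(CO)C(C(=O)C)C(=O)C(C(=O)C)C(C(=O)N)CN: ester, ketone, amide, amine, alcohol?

ester

amine: present (CH2NH2 — –NH2 on an sp³ carbon with no adjacent C=O → amine).
alcohol: present (CH(CH2OH) — pendant –CH2OH on an sp³ backbone C → alcohol).
amide: present (CH(CONH2) — pendant –CONH2: carbonyl C bonded to C and N → amide).
ketone: present (CH(COCH3) — pendant –COCH3: carbonyl C bonded to two carbons → ketone).
ester: no segment matches this pattern.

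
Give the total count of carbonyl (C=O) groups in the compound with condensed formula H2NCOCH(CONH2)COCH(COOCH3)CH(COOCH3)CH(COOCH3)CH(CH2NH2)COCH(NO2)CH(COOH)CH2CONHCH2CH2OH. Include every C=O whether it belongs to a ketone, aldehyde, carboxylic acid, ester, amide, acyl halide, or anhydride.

9

H2NCO: amide, 1 C=O (running total 1).
CH(CONH2): amide, 1 C=O (running total 2).
CO: ketone, 1 C=O (running total 3).
CH(COOCH3): ester, 1 C=O (running total 4).
CH(COOCH3): ester, 1 C=O (running total 5).
CH(COOCH3): ester, 1 C=O (running total 6).
CO: ketone, 1 C=O (running total 7).
CH(COOH): carboxylic acid, 1 C=O (running total 8).
CH2CONHCH2: amide, 1 C=O (running total 9).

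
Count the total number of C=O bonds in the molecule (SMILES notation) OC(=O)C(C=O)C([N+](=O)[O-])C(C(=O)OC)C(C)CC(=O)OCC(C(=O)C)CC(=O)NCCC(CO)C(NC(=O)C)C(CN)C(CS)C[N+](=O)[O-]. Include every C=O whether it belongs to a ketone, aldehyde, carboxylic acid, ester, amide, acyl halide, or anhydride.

7

HOOC: carboxylic acid, 1 C=O (running total 1).
CH(CHO): aldehyde, 1 C=O (running total 2).
CH(COOCH3): ester, 1 C=O (running total 3).
CH2COOCH2: ester, 1 C=O (running total 4).
CH(COCH3): ketone, 1 C=O (running total 5).
CH2CONHCH2: amide, 1 C=O (running total 6).
CH(NHCOCH3): amide, 1 C=O (running total 7).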